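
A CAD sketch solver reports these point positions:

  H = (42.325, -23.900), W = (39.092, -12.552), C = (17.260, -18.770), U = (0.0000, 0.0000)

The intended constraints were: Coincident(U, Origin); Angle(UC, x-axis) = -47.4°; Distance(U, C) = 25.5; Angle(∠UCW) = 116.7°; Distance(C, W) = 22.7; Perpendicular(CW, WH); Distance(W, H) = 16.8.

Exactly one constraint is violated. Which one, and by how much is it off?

Distance(W, H) = 16.8 — off by 5.00.

U = (0.00, 0.00) ✓; UC at -47.40° ✓; |UC| = 25.50 ✓; ∠UCW = 116.7° ✓; |CW| = 22.70 ✓; ∠(CW, WH) = 90.00° ✓; |WH| = 11.80 ✗.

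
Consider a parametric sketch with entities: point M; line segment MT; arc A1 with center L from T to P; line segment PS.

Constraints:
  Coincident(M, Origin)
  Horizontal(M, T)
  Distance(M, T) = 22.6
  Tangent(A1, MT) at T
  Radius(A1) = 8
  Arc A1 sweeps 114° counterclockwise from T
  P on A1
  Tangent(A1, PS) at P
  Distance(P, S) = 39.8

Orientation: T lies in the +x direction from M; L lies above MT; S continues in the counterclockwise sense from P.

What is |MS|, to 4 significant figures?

49.55

On A1, T sits at bearing -90° from L; a 114° counterclockwise sweep puts P at bearing 24°, so P = L + 8.0·(cos 24°, sin 24°) = (29.91, 11.25). Tangency of A1 to PS means the radius LP is perpendicular to PS, so PS runs along (−sin 24°, cos 24°); with |PS| = 39.8, S = (13.72, 47.61). Then |MS| = |S − M| = 49.55.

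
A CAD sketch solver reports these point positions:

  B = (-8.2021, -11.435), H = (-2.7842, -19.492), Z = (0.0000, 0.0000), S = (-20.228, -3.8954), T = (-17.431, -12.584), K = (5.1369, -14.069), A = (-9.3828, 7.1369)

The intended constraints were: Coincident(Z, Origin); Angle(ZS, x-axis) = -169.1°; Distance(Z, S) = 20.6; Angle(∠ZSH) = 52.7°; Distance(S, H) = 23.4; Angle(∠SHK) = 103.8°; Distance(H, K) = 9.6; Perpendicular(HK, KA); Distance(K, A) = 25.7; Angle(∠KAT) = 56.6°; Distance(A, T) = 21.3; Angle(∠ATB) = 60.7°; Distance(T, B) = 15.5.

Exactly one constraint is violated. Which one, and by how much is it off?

Distance(T, B) = 15.5 — off by 6.20.

Z = (0.00, 0.00) ✓; ZS at -169.1° ✓; |ZS| = 20.60 ✓; ∠ZSH = 52.70° ✓; |SH| = 23.40 ✓; ∠SHK = 103.8° ✓; |HK| = 9.600 ✓; ∠(HK, KA) = 90.00° ✓; |KA| = 25.70 ✓; ∠KAT = 56.60° ✓; |AT| = 21.30 ✓; ∠ATB = 60.70° ✓; |TB| = 9.300 ✗.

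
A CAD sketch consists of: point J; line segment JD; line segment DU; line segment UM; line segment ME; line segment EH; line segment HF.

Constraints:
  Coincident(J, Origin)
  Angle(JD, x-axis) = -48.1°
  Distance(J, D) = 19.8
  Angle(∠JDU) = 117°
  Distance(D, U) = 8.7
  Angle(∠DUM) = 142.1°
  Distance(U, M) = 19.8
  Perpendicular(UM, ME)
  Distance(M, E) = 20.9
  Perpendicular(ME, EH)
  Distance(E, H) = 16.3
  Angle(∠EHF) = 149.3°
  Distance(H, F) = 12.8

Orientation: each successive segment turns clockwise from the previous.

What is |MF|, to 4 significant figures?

30.85

J is at the origin; JD runs at -48.1° with length 19.8, so D = (13.22, -14.74). ∠JDU = 117.0° gives DU at -111.1° from the x-axis; with |DU| = 8.7, U = (10.09, -22.85). ∠DUM = 142.1° gives UM at -149.0° from the x-axis; with |UM| = 19.8, M = (-6.881, -33.05). UM ⟂ ME, so ME runs at 121.0°; with |ME| = 20.9, E = (-17.65, -15.14). ME is perpendicular to EH, so EH runs at 31.00°; with |EH| = 16.3, H = (-3.673, -6.742). ∠EHF = 149.3° gives HF at 0.3000° from the x-axis; with |HF| = 12.8, F = (9.127, -6.675). Then |MF| = |F − M| = 30.85.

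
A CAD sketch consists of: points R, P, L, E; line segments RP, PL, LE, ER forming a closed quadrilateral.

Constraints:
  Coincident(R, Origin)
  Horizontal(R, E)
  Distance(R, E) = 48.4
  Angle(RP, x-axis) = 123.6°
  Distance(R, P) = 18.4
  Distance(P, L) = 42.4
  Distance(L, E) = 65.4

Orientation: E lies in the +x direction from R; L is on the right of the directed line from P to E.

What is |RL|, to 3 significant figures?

29.3

R is at the origin; RE is horizontal with |RE| = 48.4 and E in +x, so E = (48.4, 0). RP runs at 123.6° with |RP| = 18.4, so P = (-10.2, 15.3). L is determined by |PL| = 42.4 and |LE| = 65.4 together: it lies at the intersection of circle(P, 42.4) and circle(E, 65.4). With |PE| = 60.6, the foot of the radical line on PE is 9.80 from P and the perpendicular offset is √(42.4² − 9.80²) = 41.3. Taking the right-of-PE solution: L = (-11.1, -27.1).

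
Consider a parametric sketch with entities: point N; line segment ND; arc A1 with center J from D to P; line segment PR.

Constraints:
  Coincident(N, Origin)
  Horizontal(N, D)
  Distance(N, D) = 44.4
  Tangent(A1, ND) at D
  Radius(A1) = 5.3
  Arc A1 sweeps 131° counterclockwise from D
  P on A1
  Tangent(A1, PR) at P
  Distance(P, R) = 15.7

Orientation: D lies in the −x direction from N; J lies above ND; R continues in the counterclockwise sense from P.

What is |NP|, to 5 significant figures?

41.342

The tangent condition forces JD to be normal to ND, so J = D + (0, 5.3) = (-44.400, 5.3000). On A1, D sits at bearing -90° from J; a 131° counterclockwise sweep puts P at bearing 41°, so P = J + 5.3·(cos 41°, sin 41°) = (-40.400, 8.7771). Then |NP| = |P − N| = 41.342.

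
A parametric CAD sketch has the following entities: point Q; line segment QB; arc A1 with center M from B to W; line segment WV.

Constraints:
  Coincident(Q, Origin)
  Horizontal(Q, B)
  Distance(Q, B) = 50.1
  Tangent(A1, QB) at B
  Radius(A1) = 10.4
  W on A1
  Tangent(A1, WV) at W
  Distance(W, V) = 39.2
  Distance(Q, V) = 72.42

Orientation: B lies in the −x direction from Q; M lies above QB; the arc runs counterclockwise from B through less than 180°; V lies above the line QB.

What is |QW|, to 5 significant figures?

42.325

Q is at the origin; QB is horizontal with |QB| = 50.1 and B on the −x side, so B = (-50.100, 0.0000). Since A1 is tangent to QB there, MB ⟂ QB, so M = B + (0, 10.4) = (-50.100, 10.400). Since MW ⟂ WV (tangency), |MV| = √(10.4² + 39.2²) = 40.556 regardless of where W sits on A1. So V lies on both circle(Q, 72.42) and circle(M, 40.556); the above-QB intersection is V = (-51.483, 50.933). W is the foot of the tangent from V: W = (-40.145, 13.408).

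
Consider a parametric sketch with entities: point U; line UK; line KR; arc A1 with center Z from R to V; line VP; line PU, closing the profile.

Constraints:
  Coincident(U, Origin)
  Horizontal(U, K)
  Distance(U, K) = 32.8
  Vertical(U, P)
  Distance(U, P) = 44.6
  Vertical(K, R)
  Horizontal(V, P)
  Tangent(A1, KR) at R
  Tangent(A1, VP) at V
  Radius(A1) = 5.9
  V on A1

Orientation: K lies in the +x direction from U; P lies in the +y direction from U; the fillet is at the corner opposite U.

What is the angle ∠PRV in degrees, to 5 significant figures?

34.803°

U is at the origin; UK is horizontal with |UK| = 32.8 and K on the +x side, so K = (32.800, 0.0000). U and P share the same x with |UP| = 44.6 and P on the +y side, so P = (0.0000, 44.600). The virtual corner opposite U is at (32.800, 44.600). Tangency of A1 to KR means the radius ZR is perpendicular to KR and A1 meets VP tangentially, so ZV is at right angles to VP, with radius 5.9, so the center Z sits 5.9 in from both sides at Z = (26.900, 38.700). That places the tangent points at R = (32.800, 38.700) on KR and V = (26.900, 44.600) on VP. Then cos ∠PRV = RP·RV / (|RP||RV|), giving 34.803°.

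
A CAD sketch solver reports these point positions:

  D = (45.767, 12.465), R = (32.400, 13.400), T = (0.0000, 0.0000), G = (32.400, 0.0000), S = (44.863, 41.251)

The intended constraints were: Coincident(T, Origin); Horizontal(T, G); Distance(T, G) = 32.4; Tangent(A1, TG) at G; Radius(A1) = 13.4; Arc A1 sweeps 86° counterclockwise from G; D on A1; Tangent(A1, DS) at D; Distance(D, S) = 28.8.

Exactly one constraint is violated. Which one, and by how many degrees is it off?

Tangent(A1, DS) at D — off by 5.80°.

T = (0.00, 0.00) ✓; T.y = 0.00, G.y = 0.00 ✓; |TG| = 32.40 ✓; ∠(RG, GT) = 90.00° ✓; |RG| = 13.40 ✓; bearing(R→D) − bearing(R→G) = 86.00° ✓; |RD| = 13.40 ✓; ∠(RD, DS) = 84.20° ✗; |DS| = 28.80 ✓.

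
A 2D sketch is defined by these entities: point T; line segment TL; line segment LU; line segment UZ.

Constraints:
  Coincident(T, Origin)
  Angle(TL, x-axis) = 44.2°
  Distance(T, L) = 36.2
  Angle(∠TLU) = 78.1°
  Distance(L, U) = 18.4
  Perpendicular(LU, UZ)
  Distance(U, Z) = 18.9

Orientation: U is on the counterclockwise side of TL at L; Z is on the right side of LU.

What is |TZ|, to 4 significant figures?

55.41

∠TLU = 78.1°, so LU runs at 44.2° + (180° − 78.1°) = 146.1° from the x-axis; with |LU| = 18.4, U = L + 18.4·(cos 146.1°, sin 146.1°) = (10.68, 35.50). LU is perpendicular to UZ; with |UZ| = 18.9 on the right of LU, Z = U + 18.9·(0.5577, 0.8300) = (21.22, 51.19). Then |TZ| = |Z − T| = 55.41.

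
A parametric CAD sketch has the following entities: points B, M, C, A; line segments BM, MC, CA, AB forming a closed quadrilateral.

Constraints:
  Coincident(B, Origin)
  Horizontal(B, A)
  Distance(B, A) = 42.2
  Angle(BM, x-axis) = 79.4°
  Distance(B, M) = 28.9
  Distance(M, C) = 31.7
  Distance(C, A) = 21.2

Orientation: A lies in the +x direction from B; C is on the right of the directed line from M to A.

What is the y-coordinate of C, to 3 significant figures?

0.869

Checks: B = (0.00, 0.00) ✓; |MC| = 31.70 ✓; |CA| = 21.20 ✓.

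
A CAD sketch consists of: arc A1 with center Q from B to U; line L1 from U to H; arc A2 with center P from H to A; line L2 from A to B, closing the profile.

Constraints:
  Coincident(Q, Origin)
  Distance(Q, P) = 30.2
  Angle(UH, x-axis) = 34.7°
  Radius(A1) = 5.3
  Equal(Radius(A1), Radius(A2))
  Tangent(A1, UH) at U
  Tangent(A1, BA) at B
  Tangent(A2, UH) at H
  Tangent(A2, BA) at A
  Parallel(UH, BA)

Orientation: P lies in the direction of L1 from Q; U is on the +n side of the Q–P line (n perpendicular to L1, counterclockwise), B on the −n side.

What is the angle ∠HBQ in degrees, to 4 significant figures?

70.66°

Tangency of A1 to both parallel lines with radius 5.3 puts U and B at Q ± 5.3·n: U = (-3.017, 4.357), B = (3.017, -4.357). Equal radii place H and A the same way about P: H = P + 5.3·n = (21.81, 21.55), A = P − 5.3·n = (27.85, 12.83). Then cos ∠HBQ = BH·BQ / (|BH||BQ|), giving 70.66°.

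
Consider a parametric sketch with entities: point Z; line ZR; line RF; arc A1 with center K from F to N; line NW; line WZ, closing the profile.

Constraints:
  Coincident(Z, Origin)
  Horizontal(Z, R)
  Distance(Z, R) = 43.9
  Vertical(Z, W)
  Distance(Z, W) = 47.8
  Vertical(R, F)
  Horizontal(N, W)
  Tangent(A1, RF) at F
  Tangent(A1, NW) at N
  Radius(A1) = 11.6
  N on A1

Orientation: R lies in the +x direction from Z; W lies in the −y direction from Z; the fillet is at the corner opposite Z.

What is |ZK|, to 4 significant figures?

48.52

Z is at the origin; ZR is horizontal with |ZR| = 43.9 and R on the +x side, so R = (43.90, 0.000). Z and W share the same x with |ZW| = 47.8 and W on the −y side, so W = (0.000, -47.80). The virtual corner opposite Z is at (43.90, -47.80). The tangent condition forces KF to be normal to RF and A1 meets NW tangentially, so KN is at right angles to NW, with radius 11.6, so the center K sits 11.6 in from both sides at K = (32.30, -36.20). Then |ZK| = |K − Z| = 48.52.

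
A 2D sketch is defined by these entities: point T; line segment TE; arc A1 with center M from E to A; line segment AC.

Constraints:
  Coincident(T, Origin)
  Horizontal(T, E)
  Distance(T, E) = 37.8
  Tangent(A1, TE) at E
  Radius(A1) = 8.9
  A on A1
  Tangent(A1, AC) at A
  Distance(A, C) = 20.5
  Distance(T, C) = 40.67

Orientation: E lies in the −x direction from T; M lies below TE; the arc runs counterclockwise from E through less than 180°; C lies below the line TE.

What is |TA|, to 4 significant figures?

46.39

T is at the origin; T and E share the same y with |TE| = 37.8 and E on the −x side, so E = (-37.80, 0.000). A1 meets TE tangentially, so ME is at right angles to TE, so M = E + (0, -8.9) = (-37.80, -8.900). Since MA ⟂ AC (tangency), |MC| = √(8.9² + 20.5²) = 22.35 regardless of where A sits on A1. So C lies on both circle(T, 40.67) and circle(M, 22.35); the below-TE intersection is C = (-28.36, -29.15). A is the foot of the tangent from C: A = (-43.70, -15.56).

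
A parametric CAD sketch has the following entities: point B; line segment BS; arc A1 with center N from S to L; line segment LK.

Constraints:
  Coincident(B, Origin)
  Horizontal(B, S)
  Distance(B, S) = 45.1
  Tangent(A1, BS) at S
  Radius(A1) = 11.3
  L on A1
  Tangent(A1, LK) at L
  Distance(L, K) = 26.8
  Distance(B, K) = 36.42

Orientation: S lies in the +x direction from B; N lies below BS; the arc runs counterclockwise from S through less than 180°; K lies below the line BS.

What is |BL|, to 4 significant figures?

35.74

B is at the origin; BS is horizontal with |BS| = 45.1 and S on the +x side, so S = (45.10, 0.000). The tangent condition forces NS to be normal to BS, so N = S + (0, -11.3) = (45.10, -11.30). Since NL ⟂ LK (tangency), |NK| = √(11.3² + 26.8²) = 29.08 regardless of where L sits on A1. So K lies on both circle(B, 36.42) and circle(N, 29.08); the below-BS intersection is K = (22.03, -29.01). L is the foot of the tangent from K: L = (35.28, -5.712).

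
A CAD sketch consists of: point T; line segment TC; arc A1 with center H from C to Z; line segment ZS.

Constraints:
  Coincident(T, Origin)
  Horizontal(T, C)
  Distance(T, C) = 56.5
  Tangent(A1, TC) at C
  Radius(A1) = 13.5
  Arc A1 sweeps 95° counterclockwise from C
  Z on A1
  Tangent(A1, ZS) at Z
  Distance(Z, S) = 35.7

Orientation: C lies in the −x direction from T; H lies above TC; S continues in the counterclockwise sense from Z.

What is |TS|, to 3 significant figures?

68.2

T is at the origin; T and C share the same y with |TC| = 56.5 and C on the −x side, so C = (-56.5, 0.00). A1 meets TC tangentially, so HC is at right angles to TC, so H = C + (0, 13.5) = (-56.5, 13.5). On A1, C sits at bearing -90° from H; a 95° counterclockwise sweep puts Z at bearing 5°, so Z = H + 13.5·(cos 5°, sin 5°) = (-43.1, 14.7). Tangency of A1 to ZS means the radius HZ is perpendicular to ZS, so ZS runs along (−sin 5°, cos 5°); with |ZS| = 35.7, S = (-46.2, 50.2). Then |TS| = |S − T| = 68.2.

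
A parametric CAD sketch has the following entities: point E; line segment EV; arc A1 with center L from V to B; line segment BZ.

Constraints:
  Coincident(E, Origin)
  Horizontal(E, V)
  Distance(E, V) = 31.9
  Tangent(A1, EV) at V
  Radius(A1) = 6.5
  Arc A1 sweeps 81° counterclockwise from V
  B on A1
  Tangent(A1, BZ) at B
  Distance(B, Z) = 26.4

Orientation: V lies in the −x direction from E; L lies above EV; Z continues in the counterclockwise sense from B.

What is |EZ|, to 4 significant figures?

38.10

E is at the origin; EV is horizontal with |EV| = 31.9 and V on the −x side, so V = (-31.90, 0.000). A1 meets EV tangentially, so LV is at right angles to EV, so L = V + (0, 6.5) = (-31.90, 6.500). On A1, V sits at bearing -90° from L; an 81° counterclockwise sweep puts B at bearing -9°, so B = L + 6.5·(cos -9°, sin -9°) = (-25.48, 5.483). The tangent condition forces LB to be normal to BZ, so BZ runs along (−sin -9°, cos -9°); with |BZ| = 26.4, Z = (-21.35, 31.56). Then |EZ| = |Z − E| = 38.10.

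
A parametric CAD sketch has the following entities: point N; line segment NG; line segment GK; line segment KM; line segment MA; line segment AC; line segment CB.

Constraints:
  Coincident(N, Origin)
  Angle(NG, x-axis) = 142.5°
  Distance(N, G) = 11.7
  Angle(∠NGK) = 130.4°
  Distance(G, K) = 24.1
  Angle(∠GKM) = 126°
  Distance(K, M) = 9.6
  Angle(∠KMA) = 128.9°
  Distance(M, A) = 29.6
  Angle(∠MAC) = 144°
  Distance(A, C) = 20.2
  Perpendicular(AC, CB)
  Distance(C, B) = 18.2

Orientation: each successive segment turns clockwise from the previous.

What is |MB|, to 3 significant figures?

44.2

∠MAC = 144.0° gives AC at -48.2° from the x-axis; with |AC| = 20.2, C = (39.4, 15.9). AC ⟂ CB, so CB runs at -138°; with |CB| = 18.2, B = (25.8, 3.78). Then |MB| = |B − M| = 44.2.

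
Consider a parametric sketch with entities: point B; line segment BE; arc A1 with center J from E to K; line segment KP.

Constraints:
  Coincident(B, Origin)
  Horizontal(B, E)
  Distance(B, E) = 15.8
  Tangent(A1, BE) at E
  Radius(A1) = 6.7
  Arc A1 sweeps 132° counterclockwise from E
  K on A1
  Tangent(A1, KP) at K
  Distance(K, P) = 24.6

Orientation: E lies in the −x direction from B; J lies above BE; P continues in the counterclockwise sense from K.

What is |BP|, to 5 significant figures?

40.155

On A1, E sits at bearing -90° from J; a 132° counterclockwise sweep puts K at bearing 42°, so K = J + 6.7·(cos 42°, sin 42°) = (-10.821, 11.183). The tangent condition forces JK to be normal to KP, so KP runs along (−sin 42°, cos 42°); with |KP| = 24.6, P = (-27.282, 29.465). Then |BP| = |P − B| = 40.155.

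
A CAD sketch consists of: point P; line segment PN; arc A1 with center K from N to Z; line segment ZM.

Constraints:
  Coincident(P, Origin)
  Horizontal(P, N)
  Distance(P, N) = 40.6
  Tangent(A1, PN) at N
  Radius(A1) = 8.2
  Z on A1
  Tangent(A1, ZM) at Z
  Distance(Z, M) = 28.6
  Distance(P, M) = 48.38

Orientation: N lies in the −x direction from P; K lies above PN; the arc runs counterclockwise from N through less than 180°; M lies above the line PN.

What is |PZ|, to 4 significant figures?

33.37

Checks: |KZ| = 8.200 ✓; ∠(KZ, ZM) = 90.00° ✓; |ZM| = 28.60 ✓; |PM| = 48.38 ✓.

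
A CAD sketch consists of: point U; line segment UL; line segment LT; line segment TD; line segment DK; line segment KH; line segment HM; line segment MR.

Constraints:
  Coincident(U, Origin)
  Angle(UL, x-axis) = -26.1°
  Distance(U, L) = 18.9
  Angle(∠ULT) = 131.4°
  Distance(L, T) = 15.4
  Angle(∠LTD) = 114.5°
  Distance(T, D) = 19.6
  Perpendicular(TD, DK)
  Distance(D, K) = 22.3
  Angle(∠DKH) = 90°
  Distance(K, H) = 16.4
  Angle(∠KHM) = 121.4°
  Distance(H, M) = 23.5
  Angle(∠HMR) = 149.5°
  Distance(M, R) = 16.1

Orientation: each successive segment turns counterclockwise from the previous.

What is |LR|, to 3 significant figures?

28.0

U is at the origin; UL runs at -26.1° with length 18.9, so L = (17.0, -8.31). ∠ULT = 131.4° gives LT at 22.5° from the x-axis; with |LT| = 15.4, T = (31.2, -2.42). ∠LTD = 114.5° gives TD at 88.0° from the x-axis; with |TD| = 19.6, D = (31.9, 17.2). The perpendicularity gives DK at right angles to TD, so DK runs at 178°; with |DK| = 22.3, K = (9.60, 17.9). ∠DKH = 90.0° gives KH at -92.0° from the x-axis; with |KH| = 16.4, H = (9.03, 1.55). ∠KHM = 121.4° gives HM at -33.4° from the x-axis; with |HM| = 23.5, M = (28.6, -11.4). ∠HMR = 149.5° gives MR at -2.90° from the x-axis; with |MR| = 16.1, R = (44.7, -12.2). Then |LR| = |R − L| = 28.0.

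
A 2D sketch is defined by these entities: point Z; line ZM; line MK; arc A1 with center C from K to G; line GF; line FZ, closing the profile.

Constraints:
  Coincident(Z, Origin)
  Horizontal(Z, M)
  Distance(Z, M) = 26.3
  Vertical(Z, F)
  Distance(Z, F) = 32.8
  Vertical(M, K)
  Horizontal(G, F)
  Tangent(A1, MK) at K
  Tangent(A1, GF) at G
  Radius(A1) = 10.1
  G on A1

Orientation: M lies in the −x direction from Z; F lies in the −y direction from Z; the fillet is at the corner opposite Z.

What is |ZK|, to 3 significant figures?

34.7

The virtual corner opposite Z is at (-26.3, -32.8). A1 meets MK tangentially, so CK is at right angles to MK and A1 meets GF tangentially, so CG is at right angles to GF, with radius 10.1, so the center C sits 10.1 in from both sides at C = (-16.2, -22.7). That places the tangent points at K = (-26.3, -22.7) on MK and G = (-16.2, -32.8) on GF. Then |ZK| = |K − Z| = 34.7.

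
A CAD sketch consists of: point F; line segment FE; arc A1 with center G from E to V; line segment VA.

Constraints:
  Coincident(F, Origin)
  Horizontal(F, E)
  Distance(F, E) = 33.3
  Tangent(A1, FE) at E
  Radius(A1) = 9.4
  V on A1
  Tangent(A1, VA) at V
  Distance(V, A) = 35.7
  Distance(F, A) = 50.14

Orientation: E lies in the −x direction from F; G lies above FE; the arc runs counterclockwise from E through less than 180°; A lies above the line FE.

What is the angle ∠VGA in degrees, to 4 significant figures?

75.25°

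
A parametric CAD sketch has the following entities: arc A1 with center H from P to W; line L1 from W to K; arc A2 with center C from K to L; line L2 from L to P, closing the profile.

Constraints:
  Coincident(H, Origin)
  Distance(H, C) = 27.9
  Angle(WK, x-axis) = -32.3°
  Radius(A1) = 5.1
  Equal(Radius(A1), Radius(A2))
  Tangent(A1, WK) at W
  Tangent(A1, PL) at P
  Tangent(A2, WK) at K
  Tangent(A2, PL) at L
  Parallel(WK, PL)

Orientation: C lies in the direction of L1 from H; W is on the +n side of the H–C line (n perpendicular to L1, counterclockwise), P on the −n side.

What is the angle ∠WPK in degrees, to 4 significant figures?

69.92°

The slot axis is L1's direction at -32.3°, so u = (cos -32.3°, sin -32.3°) = (0.8453, -0.5344) and n = (−sin -32.3°, cos -32.3°) = (0.5344, 0.8453). H is at the origin and C lies 27.9 along u from H, so C = 27.9·u = (23.58, -14.91). Tangency of A1 to both parallel lines with radius 5.1 puts W and P at H ± 5.1·n: W = (2.725, 4.311), P = (-2.725, -4.311). Equal radii place K and L the same way about C: K = C + 5.1·n = (26.31, -10.60), L = C − 5.1·n = (20.86, -19.22). Then cos ∠WPK = PW·PK / (|PW||PK|), giving 69.92°.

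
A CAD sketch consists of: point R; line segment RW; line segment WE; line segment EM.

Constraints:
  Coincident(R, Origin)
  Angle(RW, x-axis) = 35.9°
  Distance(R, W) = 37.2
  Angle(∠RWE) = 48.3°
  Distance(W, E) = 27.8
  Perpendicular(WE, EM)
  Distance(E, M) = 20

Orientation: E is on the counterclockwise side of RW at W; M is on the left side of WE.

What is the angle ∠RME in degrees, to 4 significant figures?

158.6°

R is at the origin; RW runs at 35.9° with length 37.2, so W = 37.2·(cos 35.9°, sin 35.9°) = (30.13, 21.81). ∠RWE = 48.3°, so WE runs at 35.9° + (180° − 48.3°) = 167.6° from the x-axis; with |WE| = 27.8, E = W + 27.8·(cos 167.6°, sin 167.6°) = (2.982, 27.78). WE ⟂ EM; with |EM| = 20.0 on the left of WE, M = E + 20.0·(-0.2147, -0.9767) = (-1.313, 8.249). Then cos ∠RME = MR·ME / (|MR||ME|), giving 158.6°.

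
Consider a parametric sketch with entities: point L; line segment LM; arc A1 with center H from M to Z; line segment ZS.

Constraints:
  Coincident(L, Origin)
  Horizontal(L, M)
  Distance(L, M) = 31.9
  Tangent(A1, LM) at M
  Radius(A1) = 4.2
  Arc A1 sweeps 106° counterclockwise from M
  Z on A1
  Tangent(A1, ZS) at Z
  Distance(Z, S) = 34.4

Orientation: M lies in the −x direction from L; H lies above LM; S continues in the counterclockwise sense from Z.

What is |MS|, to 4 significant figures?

38.81

L is at the origin; LM is horizontal with |LM| = 31.9 and M on the −x side, so M = (-31.90, 0.000). A1 meets LM tangentially, so HM is at right angles to LM, so H = M + (0, 4.2) = (-31.90, 4.200). On A1, M sits at bearing -90° from H; a 106° counterclockwise sweep puts Z at bearing 16°, so Z = H + 4.2·(cos 16°, sin 16°) = (-27.86, 5.358). Tangency of A1 to ZS means the radius HZ is perpendicular to ZS, so ZS runs along (−sin 16°, cos 16°); with |ZS| = 34.4, S = (-37.34, 38.43). Then |MS| = |S − M| = 38.81.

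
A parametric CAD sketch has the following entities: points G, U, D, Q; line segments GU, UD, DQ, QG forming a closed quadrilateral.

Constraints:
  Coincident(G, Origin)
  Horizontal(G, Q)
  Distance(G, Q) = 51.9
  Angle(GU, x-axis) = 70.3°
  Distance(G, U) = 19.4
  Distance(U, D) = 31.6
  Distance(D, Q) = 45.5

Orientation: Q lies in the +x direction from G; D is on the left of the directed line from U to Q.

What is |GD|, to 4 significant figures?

49.62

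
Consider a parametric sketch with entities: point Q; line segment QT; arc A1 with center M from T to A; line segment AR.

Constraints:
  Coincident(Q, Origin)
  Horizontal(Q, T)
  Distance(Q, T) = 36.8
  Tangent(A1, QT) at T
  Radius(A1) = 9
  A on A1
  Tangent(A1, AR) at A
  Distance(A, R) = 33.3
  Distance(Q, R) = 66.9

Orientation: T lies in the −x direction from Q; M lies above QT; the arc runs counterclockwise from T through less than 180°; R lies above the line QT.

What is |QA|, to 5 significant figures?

34.312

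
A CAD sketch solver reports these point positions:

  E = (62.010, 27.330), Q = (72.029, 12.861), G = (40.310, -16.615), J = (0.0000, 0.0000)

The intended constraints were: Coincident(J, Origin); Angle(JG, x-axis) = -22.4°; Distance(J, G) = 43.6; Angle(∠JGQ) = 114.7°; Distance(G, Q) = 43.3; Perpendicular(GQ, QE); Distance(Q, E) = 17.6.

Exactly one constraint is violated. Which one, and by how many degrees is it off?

Perpendicular(GQ, QE) — off by 8.20°.

J = (0.00, 0.00) ✓; JG at -22.40° ✓; |JG| = 43.60 ✓; ∠JGQ = 114.7° ✓; |GQ| = 43.30 ✓; ∠(GQ, QE) = 81.80° ✗; |QE| = 17.60 ✓.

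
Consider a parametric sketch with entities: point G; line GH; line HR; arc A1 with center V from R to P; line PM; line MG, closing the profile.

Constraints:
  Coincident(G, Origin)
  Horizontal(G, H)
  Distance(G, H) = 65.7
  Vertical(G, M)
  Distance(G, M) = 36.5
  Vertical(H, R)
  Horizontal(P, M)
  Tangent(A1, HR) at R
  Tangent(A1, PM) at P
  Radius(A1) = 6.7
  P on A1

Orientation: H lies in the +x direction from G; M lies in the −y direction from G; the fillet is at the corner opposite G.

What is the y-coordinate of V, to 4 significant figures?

-29.80

G is at the origin; GH is horizontal with |GH| = 65.7 and H on the +x side, so H = (65.70, 0.000). G and M share the same x with |GM| = 36.5 and M on the −y side, so M = (0.000, -36.50). The virtual corner opposite G is at (65.70, -36.50). A1 meets HR tangentially, so VR is at right angles to HR and A1 meets PM tangentially, so VP is at right angles to PM, with radius 6.7, so the center V sits 6.7 in from both sides at V = (59.00, -29.80). So V.y = -29.80.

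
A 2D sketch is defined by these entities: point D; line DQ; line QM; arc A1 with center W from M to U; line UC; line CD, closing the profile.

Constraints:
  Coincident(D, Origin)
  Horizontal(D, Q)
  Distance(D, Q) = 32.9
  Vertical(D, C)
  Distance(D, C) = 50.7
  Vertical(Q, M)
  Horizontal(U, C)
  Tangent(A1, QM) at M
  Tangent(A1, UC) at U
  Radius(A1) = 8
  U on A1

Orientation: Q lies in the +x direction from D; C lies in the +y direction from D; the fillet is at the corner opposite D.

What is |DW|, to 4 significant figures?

49.43

D is at the origin; D and Q share the same y with |DQ| = 32.9 and Q on the +x side, so Q = (32.90, 0.000). D and C share the same x with |DC| = 50.7 and C on the +y side, so C = (0.000, 50.70). The virtual corner opposite D is at (32.90, 50.70). Tangency of A1 to QM means the radius WM is perpendicular to QM and A1 meets UC tangentially, so WU is at right angles to UC, with radius 8.0, so the center W sits 8.0 in from both sides at W = (24.90, 42.70). Then |DW| = |W − D| = 49.43.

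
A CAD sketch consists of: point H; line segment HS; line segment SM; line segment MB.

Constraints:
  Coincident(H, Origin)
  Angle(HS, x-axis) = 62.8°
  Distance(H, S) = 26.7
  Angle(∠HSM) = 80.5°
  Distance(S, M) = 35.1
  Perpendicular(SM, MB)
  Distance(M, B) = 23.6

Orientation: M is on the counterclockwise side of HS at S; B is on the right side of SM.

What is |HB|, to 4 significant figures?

58.61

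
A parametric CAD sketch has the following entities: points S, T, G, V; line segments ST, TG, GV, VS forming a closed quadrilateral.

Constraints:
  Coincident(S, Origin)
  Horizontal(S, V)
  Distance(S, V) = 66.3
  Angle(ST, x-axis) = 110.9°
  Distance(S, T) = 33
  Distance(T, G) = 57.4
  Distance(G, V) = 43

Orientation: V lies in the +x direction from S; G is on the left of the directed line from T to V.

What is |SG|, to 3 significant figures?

58.8

Checks: |TG| = 57.40 ✓; |GV| = 43.00 ✓.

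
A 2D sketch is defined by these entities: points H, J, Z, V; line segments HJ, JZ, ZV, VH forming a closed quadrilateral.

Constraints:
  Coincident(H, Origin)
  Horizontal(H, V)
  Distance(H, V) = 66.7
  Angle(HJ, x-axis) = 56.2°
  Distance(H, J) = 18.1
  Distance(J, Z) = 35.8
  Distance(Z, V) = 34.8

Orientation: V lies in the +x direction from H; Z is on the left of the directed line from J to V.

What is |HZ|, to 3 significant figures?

51.3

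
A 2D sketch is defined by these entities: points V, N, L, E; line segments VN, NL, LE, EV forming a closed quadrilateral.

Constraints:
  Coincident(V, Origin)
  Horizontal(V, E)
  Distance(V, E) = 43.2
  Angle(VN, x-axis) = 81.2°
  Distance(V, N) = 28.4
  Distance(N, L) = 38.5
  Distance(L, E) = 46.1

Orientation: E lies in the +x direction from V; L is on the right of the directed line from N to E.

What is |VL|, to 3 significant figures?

10.1

Checks: |NL| = 38.50 ✓; |LE| = 46.10 ✓.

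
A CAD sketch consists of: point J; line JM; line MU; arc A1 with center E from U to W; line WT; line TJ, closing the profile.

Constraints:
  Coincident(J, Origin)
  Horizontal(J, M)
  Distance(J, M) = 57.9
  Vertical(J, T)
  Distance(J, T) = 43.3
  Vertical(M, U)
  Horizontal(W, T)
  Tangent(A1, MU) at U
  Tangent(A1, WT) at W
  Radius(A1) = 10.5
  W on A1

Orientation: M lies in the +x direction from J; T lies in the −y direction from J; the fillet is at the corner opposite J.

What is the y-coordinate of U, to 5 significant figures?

-32.800

J is at the origin; JM is horizontal with |JM| = 57.9 and M on the +x side, so M = (57.900, 0.0000). J and T share the same x with |JT| = 43.3 and T on the −y side, so T = (0.0000, -43.300). The virtual corner opposite J is at (57.900, -43.300). A1 meets MU tangentially, so EU is at right angles to MU and tangency of A1 to WT means the radius EW is perpendicular to WT, with radius 10.5, so the center E sits 10.5 in from both sides at E = (47.400, -32.800). That places the tangent points at U = (57.900, -32.800) on MU and W = (47.400, -43.300) on WT. So U.y = -32.800.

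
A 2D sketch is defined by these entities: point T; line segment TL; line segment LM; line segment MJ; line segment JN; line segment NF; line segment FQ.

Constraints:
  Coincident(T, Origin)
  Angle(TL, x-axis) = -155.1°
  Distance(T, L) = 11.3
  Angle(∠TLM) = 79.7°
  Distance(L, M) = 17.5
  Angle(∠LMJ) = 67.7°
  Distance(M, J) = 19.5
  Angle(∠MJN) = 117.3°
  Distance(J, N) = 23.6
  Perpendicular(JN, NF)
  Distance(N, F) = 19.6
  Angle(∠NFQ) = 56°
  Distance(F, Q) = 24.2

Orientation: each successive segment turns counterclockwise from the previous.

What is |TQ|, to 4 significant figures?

4.199

T is at the origin; TL runs at -155.1° with length 11.3, so L = (-10.25, -4.758). ∠TLM = 79.7° gives LM at -54.80° from the x-axis; with |LM| = 17.5, M = (-0.1620, -19.06). ∠LMJ = 67.7° gives MJ at 57.50° from the x-axis; with |MJ| = 19.5, J = (10.32, -2.612). ∠MJN = 117.3° gives JN at 120.2° from the x-axis; with |JN| = 23.6, N = (-1.556, 17.79). JN ⟂ NF, so NF runs at -149.8°; with |NF| = 19.6, F = (-18.50, 7.926). ∠NFQ = 56.0° gives FQ at -25.80° from the x-axis; with |FQ| = 24.2, Q = (3.292, -2.607). Then |TQ| = |Q − T| = 4.199.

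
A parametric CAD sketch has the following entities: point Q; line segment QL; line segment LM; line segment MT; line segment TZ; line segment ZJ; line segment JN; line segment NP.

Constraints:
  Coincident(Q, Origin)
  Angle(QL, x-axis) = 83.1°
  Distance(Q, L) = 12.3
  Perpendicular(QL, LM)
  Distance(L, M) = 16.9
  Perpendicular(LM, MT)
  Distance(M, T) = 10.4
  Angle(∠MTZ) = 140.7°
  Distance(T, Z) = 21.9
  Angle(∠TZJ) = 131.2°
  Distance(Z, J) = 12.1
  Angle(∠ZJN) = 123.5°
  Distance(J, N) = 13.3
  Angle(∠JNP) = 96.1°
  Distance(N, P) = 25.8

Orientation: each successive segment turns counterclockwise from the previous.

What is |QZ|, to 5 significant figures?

15.349

Q is at the origin; QL runs at 83.1° with length 12.3, so L = (1.4777, 12.211). The perpendicularity gives LM at right angles to QL, so LM runs at 173.10°; with |LM| = 16.9, M = (-15.300, 14.241). The perpendicularity gives MT at right angles to LM, so MT runs at -96.900°; with |MT| = 10.4, T = (-16.549, 3.9166). ∠MTZ = 140.7° gives TZ at -57.600° from the x-axis; with |TZ| = 21.9, Z = (-4.8147, -14.574). Then |QZ| = |Z − Q| = 15.349.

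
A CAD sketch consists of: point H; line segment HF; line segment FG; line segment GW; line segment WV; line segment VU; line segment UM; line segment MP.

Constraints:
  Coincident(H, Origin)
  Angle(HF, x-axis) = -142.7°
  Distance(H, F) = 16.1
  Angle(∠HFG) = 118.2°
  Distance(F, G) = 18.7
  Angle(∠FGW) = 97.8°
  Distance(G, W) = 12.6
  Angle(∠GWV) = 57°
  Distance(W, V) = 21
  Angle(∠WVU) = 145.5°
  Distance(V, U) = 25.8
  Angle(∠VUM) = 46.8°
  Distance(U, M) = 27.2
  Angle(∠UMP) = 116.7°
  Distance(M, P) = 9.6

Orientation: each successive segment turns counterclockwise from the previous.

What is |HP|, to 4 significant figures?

30.37

H is at the origin; HF runs at -142.7° with length 16.1, so F = (-12.81, -9.756). ∠HFG = 118.2° gives FG at -80.90° from the x-axis; with |FG| = 18.7, G = (-9.850, -28.22). ∠FGW = 97.8° gives GW at 1.300° from the x-axis; with |GW| = 12.6, W = (2.747, -27.94). ∠GWV = 57.0° gives WV at 124.3° from the x-axis; with |WV| = 21.0, V = (-9.087, -10.59). ∠WVU = 145.5° gives VU at 158.8° from the x-axis; with |VU| = 25.8, U = (-33.14, -1.257). ∠VUM = 46.8° gives UM at -68.00° from the x-axis; with |UM| = 27.2, M = (-22.95, -26.48). ∠UMP = 116.7° gives MP at -4.700° from the x-axis; with |MP| = 9.6, P = (-13.38, -27.26). Then |HP| = |P − H| = 30.37.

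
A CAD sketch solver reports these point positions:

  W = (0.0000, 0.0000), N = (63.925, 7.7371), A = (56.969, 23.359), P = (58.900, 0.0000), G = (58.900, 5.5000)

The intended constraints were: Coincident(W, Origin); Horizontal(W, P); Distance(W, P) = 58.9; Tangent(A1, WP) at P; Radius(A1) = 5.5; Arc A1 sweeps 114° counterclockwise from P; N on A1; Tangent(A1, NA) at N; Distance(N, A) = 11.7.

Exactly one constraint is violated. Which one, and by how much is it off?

Distance(N, A) = 11.7 — off by 5.40.

W = (0.00, 0.00) ✓; W.y = 0.00, P.y = 0.00 ✓; |WP| = 58.90 ✓; ∠(GP, PW) = 90.00° ✓; |GP| = 5.500 ✓; bearing(G→N) − bearing(G→P) = 114.0° ✓; |GN| = 5.500 ✓; ∠(GN, NA) = 90.00° ✓; |NA| = 17.10 ✗.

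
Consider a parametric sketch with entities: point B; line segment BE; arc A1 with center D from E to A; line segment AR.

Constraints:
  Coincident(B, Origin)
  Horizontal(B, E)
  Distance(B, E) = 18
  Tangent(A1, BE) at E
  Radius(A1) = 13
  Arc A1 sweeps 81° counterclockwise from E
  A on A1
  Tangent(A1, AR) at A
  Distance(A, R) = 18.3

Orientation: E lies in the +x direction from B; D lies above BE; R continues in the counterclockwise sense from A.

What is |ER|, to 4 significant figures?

33.01

On A1, E sits at bearing -90° from D; an 81° counterclockwise sweep puts A at bearing -9°, so A = D + 13.0·(cos -9°, sin -9°) = (30.84, 10.97). Since A1 is tangent to AR there, DA ⟂ AR, so AR runs along (−sin -9°, cos -9°); with |AR| = 18.3, R = (33.70, 29.04). Then |ER| = |R − E| = 33.01.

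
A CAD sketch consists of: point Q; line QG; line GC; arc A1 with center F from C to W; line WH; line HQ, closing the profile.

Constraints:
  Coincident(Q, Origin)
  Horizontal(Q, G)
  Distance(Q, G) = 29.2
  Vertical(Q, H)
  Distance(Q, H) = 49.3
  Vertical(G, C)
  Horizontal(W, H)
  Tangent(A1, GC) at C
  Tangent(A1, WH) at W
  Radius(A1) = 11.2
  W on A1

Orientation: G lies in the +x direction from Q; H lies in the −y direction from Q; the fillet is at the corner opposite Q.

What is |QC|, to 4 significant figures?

48.00

Q is at the origin; Q and G share the same y with |QG| = 29.2 and G on the +x side, so G = (29.20, 0.000). Q and H share the same x with |QH| = 49.3 and H on the −y side, so H = (0.000, -49.30). The virtual corner opposite Q is at (29.20, -49.30). A1 meets GC tangentially, so FC is at right angles to GC and A1 meets WH tangentially, so FW is at right angles to WH, with radius 11.2, so the center F sits 11.2 in from both sides at F = (18.00, -38.10). That places the tangent points at C = (29.20, -38.10) on GC and W = (18.00, -49.30) on WH. Then |QC| = |C − Q| = 48.00.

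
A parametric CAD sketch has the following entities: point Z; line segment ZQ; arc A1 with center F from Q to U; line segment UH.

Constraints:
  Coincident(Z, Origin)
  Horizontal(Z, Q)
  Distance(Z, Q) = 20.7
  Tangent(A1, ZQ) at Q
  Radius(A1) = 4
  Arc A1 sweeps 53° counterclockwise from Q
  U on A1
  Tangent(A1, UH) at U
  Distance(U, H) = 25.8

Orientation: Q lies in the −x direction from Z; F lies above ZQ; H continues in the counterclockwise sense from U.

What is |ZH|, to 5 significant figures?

22.286

Z is at the origin; ZQ is horizontal with |ZQ| = 20.7 and Q on the −x side, so Q = (-20.700, 0.0000). The tangent condition forces FQ to be normal to ZQ, so F = Q + (0, 4) = (-20.700, 4.0000). On A1, Q sits at bearing -90° from F; a 53° counterclockwise sweep puts U at bearing -37°, so U = F + 4.0·(cos -37°, sin -37°) = (-17.505, 1.5927). The tangent condition forces FU to be normal to UH, so UH runs along (−sin -37°, cos -37°); with |UH| = 25.8, H = (-1.9786, 22.198). Then |ZH| = |H − Z| = 22.286.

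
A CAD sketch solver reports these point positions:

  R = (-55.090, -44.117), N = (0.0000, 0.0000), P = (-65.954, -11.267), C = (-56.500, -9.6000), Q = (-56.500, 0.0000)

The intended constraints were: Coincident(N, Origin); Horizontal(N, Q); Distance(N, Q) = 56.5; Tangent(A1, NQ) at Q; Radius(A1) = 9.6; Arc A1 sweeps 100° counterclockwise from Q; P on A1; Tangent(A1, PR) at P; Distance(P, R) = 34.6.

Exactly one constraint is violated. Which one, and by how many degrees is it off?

Tangent(A1, PR) at P — off by 8.30°.

N = (0.00, 0.00) ✓; N.y = 0.00, Q.y = 0.00 ✓; |NQ| = 56.50 ✓; ∠(CQ, QN) = 90.00° ✓; |CQ| = 9.600 ✓; bearing(C→P) − bearing(C→Q) = 100.0° ✓; |CP| = 9.600 ✓; ∠(CP, PR) = 81.70° ✗; |PR| = 34.60 ✓.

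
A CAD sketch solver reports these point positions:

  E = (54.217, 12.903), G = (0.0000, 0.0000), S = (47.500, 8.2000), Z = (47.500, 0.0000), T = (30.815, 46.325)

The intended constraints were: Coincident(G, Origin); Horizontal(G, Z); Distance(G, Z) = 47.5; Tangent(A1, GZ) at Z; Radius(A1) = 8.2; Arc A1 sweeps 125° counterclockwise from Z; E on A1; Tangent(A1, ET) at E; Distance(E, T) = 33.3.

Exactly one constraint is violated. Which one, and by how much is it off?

Distance(E, T) = 33.3 — off by 7.50.

G = (0.00, 0.00) ✓; G.y = 0.00, Z.y = 0.00 ✓; |GZ| = 47.50 ✓; ∠(SZ, ZG) = 90.00° ✓; |SZ| = 8.200 ✓; bearing(S→E) − bearing(S→Z) = 125.0° ✓; |SE| = 8.200 ✓; ∠(SE, ET) = 90.00° ✓; |ET| = 40.80 ✗.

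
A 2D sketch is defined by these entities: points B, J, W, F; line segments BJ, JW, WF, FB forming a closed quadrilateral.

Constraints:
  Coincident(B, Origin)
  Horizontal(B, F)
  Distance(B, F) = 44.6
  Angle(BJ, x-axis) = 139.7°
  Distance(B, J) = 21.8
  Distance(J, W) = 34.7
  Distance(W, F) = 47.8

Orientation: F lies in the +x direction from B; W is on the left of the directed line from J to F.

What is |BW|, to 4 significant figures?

36.32

B is at the origin; B and F share the same y with |BF| = 44.6 and F in +x, so F = (44.6, 0). BJ runs at 139.7° with |BJ| = 21.8, so J = (-16.63, 14.10). W is determined by |JW| = 34.7 and |WF| = 47.8 together: it lies at the intersection of circle(J, 34.7) and circle(F, 47.8). With |JF| = 62.83, the foot of the radical line on JF is 22.81 from J and the perpendicular offset is √(34.7² − 22.81²) = 26.15. Taking the left-of-JF solution: W = (11.47, 34.46).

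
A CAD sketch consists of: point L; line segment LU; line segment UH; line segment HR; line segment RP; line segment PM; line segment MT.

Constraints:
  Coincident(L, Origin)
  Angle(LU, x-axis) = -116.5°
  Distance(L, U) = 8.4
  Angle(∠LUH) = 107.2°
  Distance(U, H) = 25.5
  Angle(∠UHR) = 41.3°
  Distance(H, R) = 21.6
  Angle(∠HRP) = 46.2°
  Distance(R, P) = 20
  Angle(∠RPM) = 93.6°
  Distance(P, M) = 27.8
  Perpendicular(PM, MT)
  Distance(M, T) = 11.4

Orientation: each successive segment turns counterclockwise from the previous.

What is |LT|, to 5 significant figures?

40.745

L is at the origin; LU runs at -116.5° with length 8.4, so U = (-3.7481, -7.5174). ∠LUH = 107.2° gives UH at -43.700° from the x-axis; with |UH| = 25.5, H = (14.688, -25.135). ∠UHR = 41.3° gives HR at 95.000° from the x-axis; with |HR| = 21.6, R = (12.805, -3.6171). ∠HRP = 46.2° gives RP at -131.20° from the x-axis; with |RP| = 20.0, P = (-0.36875, -18.665). ∠RPM = 93.6° gives PM at -44.800° from the x-axis; with |PM| = 27.8, M = (19.357, -38.254). PM ⟂ MT, so MT runs at 45.200°; with |MT| = 11.4, T = (27.390, -30.165). Then |LT| = |T − L| = 40.745.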